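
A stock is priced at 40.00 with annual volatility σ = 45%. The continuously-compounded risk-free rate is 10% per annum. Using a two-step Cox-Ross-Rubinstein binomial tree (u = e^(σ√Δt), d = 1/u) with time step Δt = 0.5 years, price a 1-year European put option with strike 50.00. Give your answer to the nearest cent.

CRR parameters: u = e^(σ√Δt) = e^(0.45·√0.5) = 1.3746, d = 1/u = 0.7275
Per-period rate: rΔt = 0.1·0.5 = 0.05, so R = e^0.05 = 1.0513
Risk-neutral probability p = (e^0.05 − 0.7275)/(1.3746 − 0.7275) = 0.3238/0.6472 = 0.5003
Terminal stock prices: S_uu = 75.59, S_ud = 40, S_dd = 21.17
Terminal payoffs (K − S): max(-25.59, 0) = 0, max(10, 0) = 10, max(28.83, 0) = 28.83
Node u (S = 54.99): V_u = e^(−0.05)·[0.5003·0.0000 + 0.4997·10.0000] = 4.7530
Node d (S = 29.1): V_d = e^(−0.05)·[0.5003·10.0000 + 0.4997·28.8322] = 18.4631
Node 0 (S = 40): V_0 = e^(−0.05)·[0.5003·4.7530 + 0.4997·18.4631] = 11.0375

11.04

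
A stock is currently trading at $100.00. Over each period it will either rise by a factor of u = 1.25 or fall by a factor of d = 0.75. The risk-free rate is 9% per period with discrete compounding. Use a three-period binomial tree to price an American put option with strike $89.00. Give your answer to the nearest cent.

$5.11

Risk-neutral probability p = (1 + 0.09 − 0.75)/(1.25 − 0.75) = 0.3400/0.5000 = 0.6800
Terminal stock prices: S_uuu = 195.3, S_uud = 117.2, S_udd = 70.31, S_ddd = 42.19
Terminal payoffs (K − S): max(-106.3, 0) = 0, max(-28.19, 0) = 0, max(18.69, 0) = 18.69, max(46.81, 0) = 46.81
Node uu (S = 156.2): continuation = 1/1.09·[0.6800·0.0000 + 0.3200·0.0000] = 0.0000; exercise value = 0.0000 ≤ continuation, so V_uu = 0.0000
Node ud (S = 93.75): continuation = 1/1.09·[0.6800·0.0000 + 0.3200·18.6875] = 5.4862; exercise value = 0.0000 ≤ continuation, so V_ud = 5.4862
Node dd (S = 56.25): continuation = 1/1.09·[0.6800·18.6875 + 0.3200·46.8125] = 25.4014; exercise value = 32.7500 > continuation, so V_dd = 32.7500 (exercise)
Node u (S = 125): continuation = 1/1.09·[0.6800·0.0000 + 0.3200·5.4862] = 1.6106; exercise value = 0.0000 ≤ continuation, so V_u = 1.6106
Node d (S = 75): continuation = 1/1.09·[0.6800·5.4862 + 0.3200·32.7500] = 13.0373; exercise value = 14.0000 > continuation, so V_d = 14.0000 (exercise)
Node 0 (S = 100): continuation = 1/1.09·[0.6800·1.6106 + 0.3200·14.0000] = 5.1149; exercise value = 0.0000 ≤ continuation, so V_0 = 5.1149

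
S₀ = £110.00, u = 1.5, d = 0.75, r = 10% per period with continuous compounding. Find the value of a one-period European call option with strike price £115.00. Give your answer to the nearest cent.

£21.42

Risk-neutral probability p = (e^0.1 − 0.75)/(1.5 − 0.75) = 0.3552/0.7500 = 0.4736
Terminal stock prices: S_u = 165, S_d = 82.5
Terminal payoffs (S − K): max(50, 0) = 50, max(-32.5, 0) = 0
Node 0 (S = 110): V_0 = e^(−0.1)·[0.4736·50.0000 + 0.5264·0.0000] = 21.4248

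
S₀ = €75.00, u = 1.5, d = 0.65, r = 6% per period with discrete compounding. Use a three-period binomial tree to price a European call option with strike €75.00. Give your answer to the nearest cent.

Risk-neutral probability p = (1 + 0.06 − 0.65)/(1.5 − 0.65) = 0.4100/0.8500 = 0.4824
Terminal stock prices: S_uuu = 253.1, S_uud = 109.7, S_udd = 47.53, S_ddd = 20.6
Terminal payoffs (S − K): max(178.1, 0) = 178.1, max(34.69, 0) = 34.69, max(-27.47, 0) = 0, max(-54.4, 0) = 0
Node uu (S = 168.8): V_uu = 1/1.06·[0.4824·178.1250 + 0.5176·34.6875] = 97.9953
Node ud (S = 73.12): V_ud = 1/1.06·[0.4824·34.6875 + 0.5176·0.0000] = 15.7845
Node dd (S = 31.69): V_dd = 1/1.06·[0.4824·0.0000 + 0.5176·0.0000] = 0.0000
Node u (S = 112.5): V_u = 1/1.06·[0.4824·97.9953 + 0.5176·15.7845] = 52.3011
Node d (S = 48.75): V_d = 1/1.06·[0.4824·15.7845 + 0.5176·0.0000] = 7.1828
Node 0 (S = 75): V_0 = 1/1.06·[0.4824·52.3011 + 0.5176·7.1828] = 27.3073

€27.31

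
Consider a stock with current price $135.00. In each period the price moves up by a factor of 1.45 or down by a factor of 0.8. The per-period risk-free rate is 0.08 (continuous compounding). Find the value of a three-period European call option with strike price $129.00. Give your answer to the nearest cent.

Risk-neutral probability p = (e^0.08 − 0.8)/(1.45 − 0.8) = 0.2833/0.6500 = 0.4358
Terminal stock prices: S_uuu = 411.6, S_uud = 227.1, S_udd = 125.3, S_ddd = 69.12
Terminal payoffs (S − K): max(282.6, 0) = 282.6, max(98.07, 0) = 98.07, max(-3.72, 0) = 0, max(-59.88, 0) = 0
Node uu (S = 283.8): V_uu = e^(−0.08)·[0.4358·282.5644 + 0.5642·98.0700] = 164.7555
Node ud (S = 156.6): V_ud = e^(−0.08)·[0.4358·98.0700 + 0.5642·0.0000] = 39.4554
Node dd (S = 86.4): V_dd = e^(−0.08)·[0.4358·0.0000 + 0.5642·0.0000] = 0.0000
Node u (S = 195.8): V_u = e^(−0.08)·[0.4358·164.7555 + 0.5642·39.4554] = 86.8324
Node d (S = 108): V_d = e^(−0.08)·[0.4358·39.4554 + 0.5642·0.0000] = 15.8736
Node 0 (S = 135): V_0 = e^(−0.08)·[0.4358·86.8324 + 0.5642·15.8736] = 43.2012

$43.20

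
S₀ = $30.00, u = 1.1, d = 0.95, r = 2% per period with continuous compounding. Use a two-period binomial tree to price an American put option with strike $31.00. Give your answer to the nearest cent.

$1.30

Risk-neutral probability p = (e^0.02 − 0.95)/(1.1 − 0.95) = 0.0702/0.1500 = 0.4680
Terminal stock prices: S_uu = 36.3, S_ud = 31.35, S_dd = 27.07
Terminal payoffs (K − S): max(-5.3, 0) = 0, max(-0.35, 0) = 0, max(3.925, 0) = 3.925
Node u (S = 33): continuation = e^(−0.02)·[0.4680·0.0000 + 0.5320·0.0000] = 0.0000; exercise value = 0.0000 ≤ continuation, so V_u = 0.0000
Node d (S = 28.5): continuation = e^(−0.02)·[0.4680·0.0000 + 0.5320·3.9250] = 2.0467; exercise value = 2.5000 > continuation, so V_d = 2.5000 (exercise)
Node 0 (S = 30): continuation = e^(−0.02)·[0.4680·0.0000 + 0.5320·2.5000] = 1.3036; exercise value = 1.0000 ≤ continuation, so V_0 = 1.3036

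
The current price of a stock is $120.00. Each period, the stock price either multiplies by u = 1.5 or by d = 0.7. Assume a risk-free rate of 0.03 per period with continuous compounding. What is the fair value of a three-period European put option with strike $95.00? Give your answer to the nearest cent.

Risk-neutral probability p = (e^0.03 − 0.7)/(1.5 − 0.7) = 0.3305/0.8000 = 0.4131
Terminal stock prices: S_uuu = 405, S_uud = 189, S_udd = 88.2, S_ddd = 41.16
Terminal payoffs (K − S): max(-310, 0) = 0, max(-94, 0) = 0, max(6.8, 0) = 6.8, max(53.84, 0) = 53.84
Node uu (S = 270): V_uu = e^(−0.03)·[0.4131·0.0000 + 0.5869·0.0000] = 0.0000
Node ud (S = 126): V_ud = e^(−0.03)·[0.4131·0.0000 + 0.5869·6.8000] = 3.8732
Node dd (S = 58.8): V_dd = e^(−0.03)·[0.4131·6.8000 + 0.5869·53.8400] = 33.3923
Node u (S = 180): V_u = e^(−0.03)·[0.4131·0.0000 + 0.5869·3.8732] = 2.2061
Node d (S = 84): V_d = e^(−0.03)·[0.4131·3.8732 + 0.5869·33.3923] = 20.5724
Node 0 (S = 120): V_0 = e^(−0.03)·[0.4131·2.2061 + 0.5869·20.5724] = 12.6021

$12.60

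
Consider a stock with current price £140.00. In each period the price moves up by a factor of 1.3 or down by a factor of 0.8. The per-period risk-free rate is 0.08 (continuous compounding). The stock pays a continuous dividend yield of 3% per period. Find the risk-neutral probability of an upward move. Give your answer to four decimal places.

Per-period risk-free factor R = e^0.08 = 1.0833; dividend-adjusted growth = e^(0.08−0.03) = 1.0513.
Risk-neutral probability p = (1.0513 − 0.8)/(1.3 − 0.8) = 0.2513/0.5000 = 0.5025

p = 0.5025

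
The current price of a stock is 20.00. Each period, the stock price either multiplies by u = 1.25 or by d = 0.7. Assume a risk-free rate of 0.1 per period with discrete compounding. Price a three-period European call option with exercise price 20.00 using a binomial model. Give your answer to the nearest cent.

6.12

Risk-neutral probability p = (1 + 0.1 − 0.7)/(1.25 − 0.7) = 0.4000/0.5500 = 0.7273
Terminal stock prices: S_uuu = 39.06, S_uud = 21.88, S_udd = 12.25, S_ddd = 6.86
Terminal payoffs (S − K): max(19.06, 0) = 19.06, max(1.875, 0) = 1.875, max(-7.75, 0) = 0, max(-13.14, 0) = 0
Node uu (S = 31.25): V_uu = 1/1.1·[0.7273·19.0625 + 0.2727·1.8750] = 13.0682
Node ud (S = 17.5): V_ud = 1/1.1·[0.7273·1.8750 + 0.2727·0.0000] = 1.2397
Node dd (S = 9.8): V_dd = 1/1.1·[0.7273·0.0000 + 0.2727·0.0000] = 0.0000
Node u (S = 25): V_u = 1/1.1·[0.7273·13.0682 + 0.2727·1.2397] = 8.9475
Node d (S = 14): V_d = 1/1.1·[0.7273·1.2397 + 0.2727·0.0000] = 0.8196
Node 0 (S = 20): V_0 = 1/1.1·[0.7273·8.9475 + 0.2727·0.8196] = 6.1189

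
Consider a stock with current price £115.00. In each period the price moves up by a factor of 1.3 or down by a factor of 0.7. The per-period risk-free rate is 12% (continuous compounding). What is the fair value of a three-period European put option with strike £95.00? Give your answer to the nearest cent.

£3.60

Risk-neutral probability p = (e^0.12 − 0.7)/(1.3 − 0.7) = 0.4275/0.6000 = 0.7125
Terminal stock prices: S_uuu = 252.7, S_uud = 136, S_udd = 73.25, S_ddd = 39.44
Terminal payoffs (K − S): max(-157.7, 0) = 0, max(-41.05, 0) = 0, max(21.75, 0) = 21.75, max(55.56, 0) = 55.56
Node uu (S = 194.4): V_uu = e^(−0.12)·[0.7125·0.0000 + 0.2875·0.0000] = 0.0000
Node ud (S = 104.6): V_ud = e^(−0.12)·[0.7125·0.0000 + 0.2875·21.7450] = 5.5449
Node dd (S = 56.35): V_dd = e^(−0.12)·[0.7125·21.7450 + 0.2875·55.5550] = 27.9074
Node u (S = 149.5): V_u = e^(−0.12)·[0.7125·0.0000 + 0.2875·5.5449] = 1.4139
Node d (S = 80.5): V_d = e^(−0.12)·[0.7125·5.5449 + 0.2875·27.9074] = 10.6202
Node 0 (S = 115): V_0 = e^(−0.12)·[0.7125·1.4139 + 0.2875·10.6202] = 3.6016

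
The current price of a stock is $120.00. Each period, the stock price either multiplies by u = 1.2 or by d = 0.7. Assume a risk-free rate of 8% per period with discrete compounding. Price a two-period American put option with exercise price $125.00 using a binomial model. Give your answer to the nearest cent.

$12.90

Risk-neutral probability p = (1 + 0.08 − 0.7)/(1.2 − 0.7) = 0.3800/0.5000 = 0.7600
Terminal stock prices: S_uu = 172.8, S_ud = 100.8, S_dd = 58.8
Terminal payoffs (K − S): max(-47.8, 0) = 0, max(24.2, 0) = 24.2, max(66.2, 0) = 66.2
Node u (S = 144): continuation = 1/1.08·[0.7600·0.0000 + 0.2400·24.2000] = 5.3778; exercise value = 0.0000 ≤ continuation, so V_u = 5.3778
Node d (S = 84): continuation = 1/1.08·[0.7600·24.2000 + 0.2400·66.2000] = 31.7407; exercise value = 41.0000 > continuation, so V_d = 41.0000 (exercise)
Node 0 (S = 120): continuation = 1/1.08·[0.7600·5.3778 + 0.2400·41.0000] = 12.8955; exercise value = 5.0000 ≤ continuation, so V_0 = 12.8955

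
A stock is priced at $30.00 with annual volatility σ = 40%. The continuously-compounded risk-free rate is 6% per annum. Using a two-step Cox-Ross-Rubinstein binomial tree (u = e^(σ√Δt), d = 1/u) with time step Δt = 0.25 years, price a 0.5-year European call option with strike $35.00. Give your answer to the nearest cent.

CRR parameters: u = e^(σ√Δt) = e^(0.4·√0.25) = 1.2214, d = 1/u = 0.8187
Per-period rate: rΔt = 0.06·0.25 = 0.015, so R = e^0.015 = 1.0151
Risk-neutral probability p = (e^0.015 − 0.8187)/(1.2214 − 0.8187) = 0.1964/0.4027 = 0.4877
Terminal stock prices: S_uu = 44.75, S_ud = 30, S_dd = 20.11
Terminal payoffs (S − K): max(9.755, 0) = 9.755, max(-5, 0) = 0, max(-14.89, 0) = 0
Node u (S = 36.64): V_u = e^(−0.015)·[0.4877·9.7547 + 0.5123·0.0000] = 4.6865
Node d (S = 24.56): V_d = e^(−0.015)·[0.4877·0.0000 + 0.5123·0.0000] = 0.0000
Node 0 (S = 30): V_0 = e^(−0.015)·[0.4877·4.6865 + 0.5123·0.0000] = 2.2516

$2.25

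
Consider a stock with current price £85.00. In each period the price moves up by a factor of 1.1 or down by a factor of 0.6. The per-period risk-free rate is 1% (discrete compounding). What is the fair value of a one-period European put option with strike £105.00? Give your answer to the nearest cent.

Risk-neutral probability p = (1 + 0.01 − 0.6)/(1.1 − 0.6) = 0.4100/0.5000 = 0.8200
Terminal stock prices: S_u = 93.5, S_d = 51
Terminal payoffs (K − S): max(11.5, 0) = 11.5, max(54, 0) = 54
Node 0 (S = 85): V_0 = 1/1.01·[0.8200·11.5000 + 0.1800·54.0000] = 18.9604

£18.96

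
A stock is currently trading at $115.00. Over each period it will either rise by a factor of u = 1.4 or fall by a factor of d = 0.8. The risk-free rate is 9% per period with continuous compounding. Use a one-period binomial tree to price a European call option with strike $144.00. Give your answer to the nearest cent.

$7.62

Risk-neutral probability p = (e^0.09 − 0.8)/(1.4 − 0.8) = 0.2942/0.6000 = 0.4903
Terminal stock prices: S_u = 161, S_d = 92
Terminal payoffs (S − K): max(17, 0) = 17, max(-52, 0) = 0
Node 0 (S = 115): V_0 = e^(−0.09)·[0.4903·17.0000 + 0.5097·0.0000] = 7.6176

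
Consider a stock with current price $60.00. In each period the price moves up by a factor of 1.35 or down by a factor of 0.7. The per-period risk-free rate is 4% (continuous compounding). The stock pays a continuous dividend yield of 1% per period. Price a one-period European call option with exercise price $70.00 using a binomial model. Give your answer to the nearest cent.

Per-period risk-free factor R = e^0.04 = 1.0408; dividend-adjusted growth = e^(0.04−0.01) = 1.0305.
Risk-neutral probability p = (1.0305 − 0.7)/(1.35 − 0.7) = 0.3305/0.6500 = 0.5084
Terminal stock prices: S_u = 81, S_d = 42
Terminal payoffs (S − K): max(11, 0) = 11, max(-28, 0) = 0
Node 0 (S = 60): V_0 = e^(−0.04)·[0.5084·11.0000 + 0.4916·0.0000] = 5.3730

$5.37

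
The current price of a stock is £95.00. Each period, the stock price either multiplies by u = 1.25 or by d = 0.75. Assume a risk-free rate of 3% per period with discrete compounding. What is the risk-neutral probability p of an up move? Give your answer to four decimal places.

p = 0.5600

Risk-neutral probability p = (1 + 0.03 − 0.75)/(1.25 − 0.75) = 0.2800/0.5000 = 0.5600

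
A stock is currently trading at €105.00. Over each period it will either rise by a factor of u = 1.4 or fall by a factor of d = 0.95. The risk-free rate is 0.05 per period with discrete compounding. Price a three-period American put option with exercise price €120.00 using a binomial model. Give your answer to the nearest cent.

€15.00

Risk-neutral probability p = (1 + 0.05 − 0.95)/(1.4 − 0.95) = 0.1000/0.4500 = 0.2222
Terminal stock prices: S_uuu = 288.1, S_uud = 195.5, S_udd = 132.7, S_ddd = 90.02
Terminal payoffs (K − S): max(-168.1, 0) = 0, max(-75.51, 0) = 0, max(-12.67, 0) = 0, max(29.98, 0) = 29.98
Node uu (S = 205.8): continuation = 1/1.05·[0.2222·0.0000 + 0.7778·0.0000] = 0.0000; exercise value = 0.0000 ≤ continuation, so V_uu = 0.0000
Node ud (S = 139.7): continuation = 1/1.05·[0.2222·0.0000 + 0.7778·0.0000] = 0.0000; exercise value = 0.0000 ≤ continuation, so V_ud = 0.0000
Node dd (S = 94.76): continuation = 1/1.05·[0.2222·0.0000 + 0.7778·29.9756] = 22.2042; exercise value = 25.2375 > continuation, so V_dd = 25.2375 (exercise)
Node u (S = 147): continuation = 1/1.05·[0.2222·0.0000 + 0.7778·0.0000] = 0.0000; exercise value = 0.0000 ≤ continuation, so V_u = 0.0000
Node d (S = 99.75): continuation = 1/1.05·[0.2222·0.0000 + 0.7778·25.2375] = 18.6944; exercise value = 20.2500 > continuation, so V_d = 20.2500 (exercise)
Node 0 (S = 105): continuation = 1/1.05·[0.2222·0.0000 + 0.7778·20.2500] = 15.0000; exercise value = 15.0000 ≤ continuation, so V_0 = 15.0000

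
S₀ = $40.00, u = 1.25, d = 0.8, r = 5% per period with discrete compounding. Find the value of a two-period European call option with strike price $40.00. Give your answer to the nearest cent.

$6.30

Risk-neutral probability p = (1 + 0.05 − 0.8)/(1.25 − 0.8) = 0.2500/0.4500 = 0.5556
Terminal stock prices: S_uu = 62.5, S_ud = 40, S_dd = 25.6
Terminal payoffs (S − K): max(22.5, 0) = 22.5, max(0, 0) = 0, max(-14.4, 0) = 0
Node u (S = 50): V_u = 1/1.05·[0.5556·22.5000 + 0.4444·0.0000] = 11.9048
Node d (S = 32): V_d = 1/1.05·[0.5556·0.0000 + 0.4444·0.0000] = 0.0000
Node 0 (S = 40): V_0 = 1/1.05·[0.5556·11.9048 + 0.4444·0.0000] = 6.2988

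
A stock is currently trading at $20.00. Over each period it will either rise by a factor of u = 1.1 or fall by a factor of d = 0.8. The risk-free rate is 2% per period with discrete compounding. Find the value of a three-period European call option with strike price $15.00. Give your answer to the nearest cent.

Risk-neutral probability p = (1 + 0.02 − 0.8)/(1.1 − 0.8) = 0.2200/0.3000 = 0.7333
Terminal stock prices: S_uuu = 26.62, S_uud = 19.36, S_udd = 14.08, S_ddd = 10.24
Terminal payoffs (S − K): max(11.62, 0) = 11.62, max(4.36, 0) = 4.36, max(-0.92, 0) = 0, max(-4.76, 0) = 0
Node uu (S = 24.2): V_uu = 1/1.02·[0.7333·11.6200 + 0.2667·4.3600] = 9.4941
Node ud (S = 17.6): V_ud = 1/1.02·[0.7333·4.3600 + 0.2667·0.0000] = 3.1346
Node dd (S = 12.8): V_dd = 1/1.02·[0.7333·0.0000 + 0.2667·0.0000] = 0.0000
Node u (S = 22): V_u = 1/1.02·[0.7333·9.4941 + 0.2667·3.1346] = 7.6454
Node d (S = 16): V_d = 1/1.02·[0.7333·3.1346 + 0.2667·0.0000] = 2.2537
Node 0 (S = 20): V_0 = 1/1.02·[0.7333·7.6454 + 0.2667·2.2537] = 6.0858

$6.09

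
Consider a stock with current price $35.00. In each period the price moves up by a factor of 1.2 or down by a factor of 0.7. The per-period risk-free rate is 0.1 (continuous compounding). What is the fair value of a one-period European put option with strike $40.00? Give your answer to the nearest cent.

Risk-neutral probability p = (e^0.1 − 0.7)/(1.2 − 0.7) = 0.4052/0.5000 = 0.8103
Terminal stock prices: S_u = 42, S_d = 24.5
Terminal payoffs (K − S): max(-2, 0) = 0, max(15.5, 0) = 15.5
Node 0 (S = 35): V_0 = e^(−0.1)·[0.8103·0.0000 + 0.1897·15.5000] = 2.6600

$2.66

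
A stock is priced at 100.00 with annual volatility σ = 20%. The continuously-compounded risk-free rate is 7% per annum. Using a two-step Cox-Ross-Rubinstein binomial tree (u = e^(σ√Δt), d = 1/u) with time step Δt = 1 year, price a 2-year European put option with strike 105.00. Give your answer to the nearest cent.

6.54

CRR parameters: u = e^(σ√Δt) = e^(0.2·√1) = 1.2214, d = 1/u = 0.8187
Per-period rate: rΔt = 0.07·1 = 0.07, so R = e^0.07 = 1.0725
Risk-neutral probability p = (e^0.07 − 0.8187)/(1.2214 − 0.8187) = 0.2538/0.4027 = 0.6302
Terminal stock prices: S_uu = 149.2, S_ud = 100, S_dd = 67.03
Terminal payoffs (K − S): max(-44.18, 0) = 0, max(5, 0) = 5, max(37.97, 0) = 37.97
Node u (S = 122.1): V_u = e^(−0.07)·[0.6302·0.0000 + 0.3698·5.0000] = 1.7238
Node d (S = 81.87): V_d = e^(−0.07)·[0.6302·5.0000 + 0.3698·37.9680] = 16.0283
Node 0 (S = 100): V_0 = e^(−0.07)·[0.6302·1.7238 + 0.3698·16.0283] = 6.5390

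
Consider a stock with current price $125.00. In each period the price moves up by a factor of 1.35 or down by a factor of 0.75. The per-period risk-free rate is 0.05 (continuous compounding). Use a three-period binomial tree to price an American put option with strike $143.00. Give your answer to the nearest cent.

Risk-neutral probability p = (e^0.05 − 0.75)/(1.35 − 0.75) = 0.3013/0.6000 = 0.5021
Terminal stock prices: S_uuu = 307.5, S_uud = 170.9, S_udd = 94.92, S_ddd = 52.73
Terminal payoffs (K − S): max(-164.5, 0) = 0, max(-27.86, 0) = 0, max(48.08, 0) = 48.08, max(90.27, 0) = 90.27
Node uu (S = 227.8): continuation = e^(−0.05)·[0.5021·0.0000 + 0.4979·0.0000] = 0.0000; exercise value = 0.0000 ≤ continuation, so V_uu = 0.0000
Node ud (S = 126.6): continuation = e^(−0.05)·[0.5021·0.0000 + 0.4979·48.0781] = 22.7698; exercise value = 16.4375 ≤ continuation, so V_ud = 22.7698
Node dd (S = 70.31): continuation = e^(−0.05)·[0.5021·48.0781 + 0.4979·90.2656] = 65.7133; exercise value = 72.6875 > continuation, so V_dd = 72.6875 (exercise)
Node u (S = 168.8): continuation = e^(−0.05)·[0.5021·0.0000 + 0.4979·22.7698] = 10.7838; exercise value = 0.0000 ≤ continuation, so V_u = 10.7838
Node d (S = 93.75): continuation = e^(−0.05)·[0.5021·22.7698 + 0.4979·72.6875] = 45.3003; exercise value = 49.2500 > continuation, so V_d = 49.2500 (exercise)
Node 0 (S = 125): continuation = e^(−0.05)·[0.5021·10.7838 + 0.4979·49.2500] = 28.4754; exercise value = 18.0000 ≤ continuation, so V_0 = 28.4754

$28.48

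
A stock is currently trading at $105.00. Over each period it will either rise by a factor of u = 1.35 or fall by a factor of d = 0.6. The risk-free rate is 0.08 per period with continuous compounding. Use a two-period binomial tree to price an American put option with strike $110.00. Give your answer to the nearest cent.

$20.30

Risk-neutral probability p = (e^0.08 − 0.6)/(1.35 − 0.6) = 0.4833/0.7500 = 0.6444
Terminal stock prices: S_uu = 191.4, S_ud = 85.05, S_dd = 37.8
Terminal payoffs (K − S): max(-81.36, 0) = 0, max(24.95, 0) = 24.95, max(72.2, 0) = 72.2
Node u (S = 141.8): continuation = e^(−0.08)·[0.6444·0.0000 + 0.3556·24.9500] = 8.1905; exercise value = 0.0000 ≤ continuation, so V_u = 8.1905
Node d (S = 63): continuation = e^(−0.08)·[0.6444·24.9500 + 0.3556·72.2000] = 38.5428; exercise value = 47.0000 > continuation, so V_d = 47.0000 (exercise)
Node 0 (S = 105): continuation = e^(−0.08)·[0.6444·8.1905 + 0.3556·47.0000] = 20.3010; exercise value = 5.0000 ≤ continuation, so V_0 = 20.3010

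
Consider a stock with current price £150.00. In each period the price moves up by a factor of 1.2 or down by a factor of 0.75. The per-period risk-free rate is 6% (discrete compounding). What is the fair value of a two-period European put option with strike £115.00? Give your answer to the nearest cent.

£2.64

Risk-neutral probability p = (1 + 0.06 − 0.75)/(1.2 − 0.75) = 0.3100/0.4500 = 0.6889
Terminal stock prices: S_uu = 216, S_ud = 135, S_dd = 84.38
Terminal payoffs (K − S): max(-101, 0) = 0, max(-20, 0) = 0, max(30.62, 0) = 30.62
Node u (S = 180): V_u = 1/1.06·[0.6889·0.0000 + 0.3111·0.0000] = 0.0000
Node d (S = 112.5): V_d = 1/1.06·[0.6889·0.0000 + 0.3111·30.6250] = 8.9885
Node 0 (S = 150): V_0 = 1/1.06·[0.6889·0.0000 + 0.3111·8.9885] = 2.6381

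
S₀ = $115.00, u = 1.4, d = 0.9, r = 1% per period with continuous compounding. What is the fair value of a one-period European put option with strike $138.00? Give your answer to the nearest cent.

Risk-neutral probability p = (e^0.01 − 0.9)/(1.4 − 0.9) = 0.1101/0.5000 = 0.2201
Terminal stock prices: S_u = 161, S_d = 103.5
Terminal payoffs (K − S): max(-23, 0) = 0, max(34.5, 0) = 34.5
Node 0 (S = 115): V_0 = e^(−0.01)·[0.2201·0.0000 + 0.7799·34.5000] = 26.6388

$26.64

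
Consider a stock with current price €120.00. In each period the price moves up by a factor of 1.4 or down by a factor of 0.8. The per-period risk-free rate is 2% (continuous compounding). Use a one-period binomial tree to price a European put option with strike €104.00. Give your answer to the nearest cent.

Risk-neutral probability p = (e^0.02 − 0.8)/(1.4 − 0.8) = 0.2202/0.6000 = 0.3670
Terminal stock prices: S_u = 168, S_d = 96
Terminal payoffs (K − S): max(-64, 0) = 0, max(8, 0) = 8
Node 0 (S = 120): V_0 = e^(−0.02)·[0.3670·0.0000 + 0.6330·8.0000] = 4.9637

€4.96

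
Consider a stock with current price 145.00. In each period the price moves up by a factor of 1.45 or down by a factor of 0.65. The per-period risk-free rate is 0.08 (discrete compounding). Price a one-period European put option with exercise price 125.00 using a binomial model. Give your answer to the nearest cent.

13.17

Risk-neutral probability p = (1 + 0.08 − 0.65)/(1.45 − 0.65) = 0.4300/0.8000 = 0.5375
Terminal stock prices: S_u = 210.2, S_d = 94.25
Terminal payoffs (K − S): max(-85.25, 0) = 0, max(30.75, 0) = 30.75
Node 0 (S = 145): V_0 = 1/1.08·[0.5375·0.0000 + 0.4625·30.7500] = 13.1684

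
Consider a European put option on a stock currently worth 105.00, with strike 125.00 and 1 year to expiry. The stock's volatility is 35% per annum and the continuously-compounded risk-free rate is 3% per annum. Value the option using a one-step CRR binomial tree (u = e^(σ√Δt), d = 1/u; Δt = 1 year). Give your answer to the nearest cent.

26.93

CRR parameters: u = e^(σ√Δt) = e^(0.35·√1) = 1.4191, d = 1/u = 0.7047
Per-period rate: rΔt = 0.03·1 = 0.03, so R = e^0.03 = 1.0305
Risk-neutral probability p = (e^0.03 − 0.7047)/(1.4191 − 0.7047) = 0.3258/0.7144 = 0.4560
Terminal stock prices: S_u = 149, S_d = 73.99
Terminal payoffs (K − S): max(-24, 0) = 0, max(51.01, 0) = 51.01
Node 0 (S = 105): V_0 = e^(−0.03)·[0.4560·0.0000 + 0.5440·51.0078] = 26.9275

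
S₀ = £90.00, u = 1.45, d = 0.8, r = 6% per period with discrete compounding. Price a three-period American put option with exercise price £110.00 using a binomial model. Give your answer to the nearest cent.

£24.71

Risk-neutral probability p = (1 + 0.06 − 0.8)/(1.45 − 0.8) = 0.2600/0.6500 = 0.4000
Terminal stock prices: S_uuu = 274.4, S_uud = 151.4, S_udd = 83.52, S_ddd = 46.08
Terminal payoffs (K − S): max(-164.4, 0) = 0, max(-41.38, 0) = 0, max(26.48, 0) = 26.48, max(63.92, 0) = 63.92
Node uu (S = 189.2): continuation = 1/1.06·[0.4000·0.0000 + 0.6000·0.0000] = 0.0000; exercise value = 0.0000 ≤ continuation, so V_uu = 0.0000
Node ud (S = 104.4): continuation = 1/1.06·[0.4000·0.0000 + 0.6000·26.4800] = 14.9887; exercise value = 5.6000 ≤ continuation, so V_ud = 14.9887
Node dd (S = 57.6): continuation = 1/1.06·[0.4000·26.4800 + 0.6000·63.9200] = 46.1736; exercise value = 52.4000 > continuation, so V_dd = 52.4000 (exercise)
Node u (S = 130.5): continuation = 1/1.06·[0.4000·0.0000 + 0.6000·14.9887] = 8.4842; exercise value = 0.0000 ≤ continuation, so V_u = 8.4842
Node d (S = 72): continuation = 1/1.06·[0.4000·14.9887 + 0.6000·52.4000] = 35.3165; exercise value = 38.0000 > continuation, so V_d = 38.0000 (exercise)
Node 0 (S = 90): continuation = 1/1.06·[0.4000·8.4842 + 0.6000·38.0000] = 24.7110; exercise value = 20.0000 ≤ continuation, so V_0 = 24.7110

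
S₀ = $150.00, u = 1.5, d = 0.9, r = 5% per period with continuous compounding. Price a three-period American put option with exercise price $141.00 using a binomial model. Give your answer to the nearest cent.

Risk-neutral probability p = (e^0.05 − 0.9)/(1.5 − 0.9) = 0.1513/0.6000 = 0.2521
Terminal stock prices: S_uuu = 506.2, S_uud = 303.8, S_udd = 182.2, S_ddd = 109.4
Terminal payoffs (K − S): max(-365.2, 0) = 0, max(-162.8, 0) = 0, max(-41.25, 0) = 0, max(31.65, 0) = 31.65
Node uu (S = 337.5): continuation = e^(−0.05)·[0.2521·0.0000 + 0.7479·0.0000] = 0.0000; exercise value = 0.0000 ≤ continuation, so V_uu = 0.0000
Node ud (S = 202.5): continuation = e^(−0.05)·[0.2521·0.0000 + 0.7479·0.0000] = 0.0000; exercise value = 0.0000 ≤ continuation, so V_ud = 0.0000
Node dd (S = 121.5): continuation = e^(−0.05)·[0.2521·0.0000 + 0.7479·31.6500] = 22.5160; exercise value = 19.5000 ≤ continuation, so V_dd = 22.5160
Node u (S = 225): continuation = e^(−0.05)·[0.2521·0.0000 + 0.7479·0.0000] = 0.0000; exercise value = 0.0000 ≤ continuation, so V_u = 0.0000
Node d (S = 135): continuation = e^(−0.05)·[0.2521·0.0000 + 0.7479·22.5160] = 16.0181; exercise value = 6.0000 ≤ continuation, so V_d = 16.0181
Node 0 (S = 150): continuation = e^(−0.05)·[0.2521·0.0000 + 0.7479·16.0181] = 11.3954; exercise value = 0.0000 ≤ continuation, so V_0 = 11.3954

$11.40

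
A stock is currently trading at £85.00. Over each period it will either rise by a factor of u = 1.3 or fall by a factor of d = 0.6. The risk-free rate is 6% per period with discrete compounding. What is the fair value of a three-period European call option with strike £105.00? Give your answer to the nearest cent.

Risk-neutral probability p = (1 + 0.06 − 0.6)/(1.3 − 0.6) = 0.4600/0.7000 = 0.6571
Terminal stock prices: S_uuu = 186.7, S_uud = 86.19, S_udd = 39.78, S_ddd = 18.36
Terminal payoffs (S − K): max(81.75, 0) = 81.75, max(-18.81, 0) = 0, max(-65.22, 0) = 0, max(-86.64, 0) = 0
Node uu (S = 143.7): V_uu = 1/1.06·[0.6571·81.7450 + 0.3429·0.0000] = 50.6775
Node ud (S = 66.3): V_ud = 1/1.06·[0.6571·0.0000 + 0.3429·0.0000] = 0.0000
Node dd (S = 30.6): V_dd = 1/1.06·[0.6571·0.0000 + 0.3429·0.0000] = 0.0000
Node u (S = 110.5): V_u = 1/1.06·[0.6571·50.6775 + 0.3429·0.0000] = 31.4173
Node d (S = 51): V_d = 1/1.06·[0.6571·0.0000 + 0.3429·0.0000] = 0.0000
Node 0 (S = 85): V_0 = 1/1.06·[0.6571·31.4173 + 0.3429·0.0000] = 19.4770

£19.48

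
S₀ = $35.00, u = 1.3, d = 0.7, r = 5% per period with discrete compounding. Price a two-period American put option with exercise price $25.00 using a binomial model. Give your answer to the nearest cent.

Risk-neutral probability p = (1 + 0.05 − 0.7)/(1.3 − 0.7) = 0.3500/0.6000 = 0.5833
Terminal stock prices: S_uu = 59.15, S_ud = 31.85, S_dd = 17.15
Terminal payoffs (K − S): max(-34.15, 0) = 0, max(-6.85, 0) = 0, max(7.85, 0) = 7.85
Node u (S = 45.5): continuation = 1/1.05·[0.5833·0.0000 + 0.4167·0.0000] = 0.0000; exercise value = 0.0000 ≤ continuation, so V_u = 0.0000
Node d (S = 24.5): continuation = 1/1.05·[0.5833·0.0000 + 0.4167·7.8500] = 3.1151; exercise value = 0.5000 ≤ continuation, so V_d = 3.1151
Node 0 (S = 35): continuation = 1/1.05·[0.5833·0.0000 + 0.4167·3.1151] = 1.2361; exercise value = 0.0000 ≤ continuation, so V_0 = 1.2361

$1.24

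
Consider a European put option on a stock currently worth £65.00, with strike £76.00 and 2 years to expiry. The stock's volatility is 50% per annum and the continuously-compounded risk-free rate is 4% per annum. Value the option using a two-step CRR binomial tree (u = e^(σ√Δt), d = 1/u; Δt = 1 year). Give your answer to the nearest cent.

£21.30

CRR parameters: u = e^(σ√Δt) = e^(0.5·√1) = 1.6487, d = 1/u = 0.6065
Per-period rate: rΔt = 0.04·1 = 0.04, so R = e^0.04 = 1.0408
Risk-neutral probability p = (e^0.04 − 0.6065)/(1.6487 − 0.6065) = 0.4343/1.0422 = 0.4167
Terminal stock prices: S_uu = 176.7, S_ud = 65, S_dd = 23.91
Terminal payoffs (K − S): max(-100.7, 0) = 0, max(11, 0) = 11, max(52.09, 0) = 52.09
Node u (S = 107.2): V_u = e^(−0.04)·[0.4167·0.0000 + 0.5833·11.0000] = 6.1647
Node d (S = 39.42): V_d = e^(−0.04)·[0.4167·11.0000 + 0.5833·52.0878] = 33.5955
Node 0 (S = 65): V_0 = e^(−0.04)·[0.4167·6.1647 + 0.5833·33.5955] = 21.2960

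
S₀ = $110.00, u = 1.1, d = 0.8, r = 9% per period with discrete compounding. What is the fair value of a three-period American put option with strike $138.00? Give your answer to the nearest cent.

Risk-neutral probability p = (1 + 0.09 − 0.8)/(1.1 − 0.8) = 0.2900/0.3000 = 0.9667
Terminal stock prices: S_uuu = 146.4, S_uud = 106.5, S_udd = 77.44, S_ddd = 56.32
Terminal payoffs (K − S): max(-8.41, 0) = 0, max(31.52, 0) = 31.52, max(60.56, 0) = 60.56, max(81.68, 0) = 81.68
Node uu (S = 133.1): continuation = 1/1.09·[0.9667·0.0000 + 0.0333·31.5200] = 0.9639; exercise value = 4.9000 > continuation, so V_uu = 4.9000 (exercise)
Node ud (S = 96.8): continuation = 1/1.09·[0.9667·31.5200 + 0.0333·60.5600] = 29.8055; exercise value = 41.2000 > continuation, so V_ud = 41.2000 (exercise)
Node dd (S = 70.4): continuation = 1/1.09·[0.9667·60.5600 + 0.0333·81.6800] = 56.2055; exercise value = 67.6000 > continuation, so V_dd = 67.6000 (exercise)
Node u (S = 121): continuation = 1/1.09·[0.9667·4.9000 + 0.0333·41.2000] = 5.6055; exercise value = 17.0000 > continuation, so V_u = 17.0000 (exercise)
Node d (S = 88): continuation = 1/1.09·[0.9667·41.2000 + 0.0333·67.6000] = 38.6055; exercise value = 50.0000 > continuation, so V_d = 50.0000 (exercise)
Node 0 (S = 110): continuation = 1/1.09·[0.9667·17.0000 + 0.0333·50.0000] = 16.6055; exercise value = 28.0000 > continuation, so V_0 = 28.0000 (exercise)

$28.00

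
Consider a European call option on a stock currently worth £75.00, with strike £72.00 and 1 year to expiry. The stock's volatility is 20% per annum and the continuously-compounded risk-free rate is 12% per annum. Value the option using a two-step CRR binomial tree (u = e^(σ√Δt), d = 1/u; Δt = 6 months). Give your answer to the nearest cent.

£12.52

CRR parameters: u = e^(σ√Δt) = e^(0.2·√0.5) = 1.1519, d = 1/u = 0.8681
Per-period rate: rΔt = 0.12·0.5 = 0.06, so R = e^0.06 = 1.0618
Risk-neutral probability p = (e^0.06 − 0.8681)/(1.1519 − 0.8681) = 0.1937/0.2838 = 0.6826
Terminal stock prices: S_uu = 99.52, S_ud = 75, S_dd = 56.52
Terminal payoffs (S − K): max(27.52, 0) = 27.52, max(3, 0) = 3, max(-15.48, 0) = 0
Node u (S = 86.39): V_u = e^(−0.06)·[0.6826·27.5172 + 0.3174·3.0000] = 18.5862
Node d (S = 65.11): V_d = e^(−0.06)·[0.6826·3.0000 + 0.3174·0.0000] = 1.9285
Node 0 (S = 75): V_0 = e^(−0.06)·[0.6826·18.5862 + 0.3174·1.9285] = 12.5246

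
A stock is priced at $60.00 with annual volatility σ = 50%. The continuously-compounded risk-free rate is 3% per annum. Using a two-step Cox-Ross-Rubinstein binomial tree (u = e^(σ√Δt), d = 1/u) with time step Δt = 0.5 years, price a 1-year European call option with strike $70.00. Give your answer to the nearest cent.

CRR parameters: u = e^(σ√Δt) = e^(0.5·√0.5) = 1.4241, d = 1/u = 0.7022
Per-period rate: rΔt = 0.03·0.5 = 0.015, so R = e^0.015 = 1.0151
Risk-neutral probability p = (e^0.015 − 0.7022)/(1.4241 − 0.7022) = 0.3129/0.7219 = 0.4335
Terminal stock prices: S_uu = 121.7, S_ud = 60, S_dd = 29.58
Terminal payoffs (S − K): max(51.69, 0) = 51.69, max(-10, 0) = 0, max(-40.42, 0) = 0
Node u (S = 85.45): V_u = e^(−0.015)·[0.4335·51.6869 + 0.5665·0.0000] = 22.0704
Node d (S = 42.13): V_d = e^(−0.015)·[0.4335·0.0000 + 0.5665·0.0000] = 0.0000
Node 0 (S = 60): V_0 = e^(−0.015)·[0.4335·22.0704 + 0.5665·0.0000] = 9.4241

$9.42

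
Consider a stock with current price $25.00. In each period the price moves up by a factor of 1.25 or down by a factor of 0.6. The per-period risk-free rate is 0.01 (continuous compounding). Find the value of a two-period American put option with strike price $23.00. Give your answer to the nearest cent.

$3.89

Risk-neutral probability p = (e^0.01 − 0.6)/(1.25 − 0.6) = 0.4101/0.6500 = 0.6308
Terminal stock prices: S_uu = 39.06, S_ud = 18.75, S_dd = 9
Terminal payoffs (K − S): max(-16.06, 0) = 0, max(4.25, 0) = 4.25, max(14, 0) = 14
Node u (S = 31.25): continuation = e^(−0.01)·[0.6308·0.0000 + 0.3692·4.2500] = 1.5533; exercise value = 0.0000 ≤ continuation, so V_u = 1.5533
Node d (S = 15): continuation = e^(−0.01)·[0.6308·4.2500 + 0.3692·14.0000] = 7.7711; exercise value = 8.0000 > continuation, so V_d = 8.0000 (exercise)
Node 0 (S = 25): continuation = e^(−0.01)·[0.6308·1.5533 + 0.3692·8.0000] = 3.8940; exercise value = 0.0000 ≤ continuation, so V_0 = 3.8940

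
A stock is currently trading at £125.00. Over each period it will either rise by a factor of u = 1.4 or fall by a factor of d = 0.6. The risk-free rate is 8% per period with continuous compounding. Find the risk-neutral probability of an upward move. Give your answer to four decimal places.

p = 0.6041

Risk-neutral probability p = (e^0.08 − 0.6)/(1.4 − 0.6) = 0.4833/0.8000 = 0.6041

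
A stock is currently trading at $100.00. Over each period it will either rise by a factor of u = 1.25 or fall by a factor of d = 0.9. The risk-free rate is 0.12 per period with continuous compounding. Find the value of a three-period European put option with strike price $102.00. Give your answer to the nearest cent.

$1.00

Risk-neutral probability p = (e^0.12 − 0.9)/(1.25 − 0.9) = 0.2275/0.3500 = 0.6500
Terminal stock prices: S_uuu = 195.3, S_uud = 140.6, S_udd = 101.2, S_ddd = 72.9
Terminal payoffs (K − S): max(-93.31, 0) = 0, max(-38.62, 0) = 0, max(0.75, 0) = 0.75, max(29.1, 0) = 29.1
Node uu (S = 156.2): V_uu = e^(−0.12)·[0.6500·0.0000 + 0.3500·0.0000] = 0.0000
Node ud (S = 112.5): V_ud = e^(−0.12)·[0.6500·0.0000 + 0.3500·0.7500] = 0.2328
Node dd (S = 81): V_dd = e^(−0.12)·[0.6500·0.7500 + 0.3500·29.1000] = 9.4659
Node u (S = 125): V_u = e^(−0.12)·[0.6500·0.0000 + 0.3500·0.2328] = 0.0723
Node d (S = 90): V_d = e^(−0.12)·[0.6500·0.2328 + 0.3500·9.4659] = 3.0727
Node 0 (S = 100): V_0 = e^(−0.12)·[0.6500·0.0723 + 0.3500·3.0727] = 0.9955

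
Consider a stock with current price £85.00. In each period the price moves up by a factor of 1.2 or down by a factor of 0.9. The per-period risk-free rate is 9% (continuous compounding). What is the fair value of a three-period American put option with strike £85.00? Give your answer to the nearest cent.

Risk-neutral probability p = (e^0.09 − 0.9)/(1.2 − 0.9) = 0.1942/0.3000 = 0.6472
Terminal stock prices: S_uuu = 146.9, S_uud = 110.2, S_udd = 82.62, S_ddd = 61.97
Terminal payoffs (K − S): max(-61.88, 0) = 0, max(-25.16, 0) = 0, max(2.38, 0) = 2.38, max(23.03, 0) = 23.03
Node uu (S = 122.4): continuation = e^(−0.09)·[0.6472·0.0000 + 0.3528·0.0000] = 0.0000; exercise value = 0.0000 ≤ continuation, so V_uu = 0.0000
Node ud (S = 91.8): continuation = e^(−0.09)·[0.6472·0.0000 + 0.3528·2.3800] = 0.7673; exercise value = 0.0000 ≤ continuation, so V_ud = 0.7673
Node dd (S = 68.85): continuation = e^(−0.09)·[0.6472·2.3800 + 0.3528·23.0350] = 8.8342; exercise value = 16.1500 > continuation, so V_dd = 16.1500 (exercise)
Node u (S = 102): continuation = e^(−0.09)·[0.6472·0.0000 + 0.3528·0.7673] = 0.2474; exercise value = 0.0000 ≤ continuation, so V_u = 0.2474
Node d (S = 76.5): continuation = e^(−0.09)·[0.6472·0.7673 + 0.3528·16.1500] = 5.6605; exercise value = 8.5000 > continuation, so V_d = 8.5000 (exercise)
Node 0 (S = 85): continuation = e^(−0.09)·[0.6472·0.2474 + 0.3528·8.5000] = 2.8867; exercise value = 0.0000 ≤ continuation, so V_0 = 2.8867

£2.89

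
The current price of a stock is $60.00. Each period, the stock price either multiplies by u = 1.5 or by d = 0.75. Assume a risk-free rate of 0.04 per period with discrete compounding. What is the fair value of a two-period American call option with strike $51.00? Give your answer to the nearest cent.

Risk-neutral probability p = (1 + 0.04 − 0.75)/(1.5 − 0.75) = 0.2900/0.7500 = 0.3867
Terminal stock prices: S_uu = 135, S_ud = 67.5, S_dd = 33.75
Terminal payoffs (S − K): max(84, 0) = 84, max(16.5, 0) = 16.5, max(-17.25, 0) = 0
Node u (S = 90): continuation = 1/1.04·[0.3867·84.0000 + 0.6133·16.5000] = 40.9615; exercise value = 39.0000 ≤ continuation, so V_u = 40.9615
Node d (S = 45): continuation = 1/1.04·[0.3867·16.5000 + 0.6133·0.0000] = 6.1346; exercise value = 0.0000 ≤ continuation, so V_d = 6.1346
Node 0 (S = 60): continuation = 1/1.04·[0.3867·40.9615 + 0.6133·6.1346] = 18.8471; exercise value = 9.0000 ≤ continuation, so V_0 = 18.8471

$18.85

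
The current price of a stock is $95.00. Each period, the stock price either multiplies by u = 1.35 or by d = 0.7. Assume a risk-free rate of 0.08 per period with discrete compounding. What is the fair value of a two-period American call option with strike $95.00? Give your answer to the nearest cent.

$22.90

Risk-neutral probability p = (1 + 0.08 − 0.7)/(1.35 − 0.7) = 0.3800/0.6500 = 0.5846
Terminal stock prices: S_uu = 173.1, S_ud = 89.77, S_dd = 46.55
Terminal payoffs (S − K): max(78.14, 0) = 78.14, max(-5.225, 0) = 0, max(-48.45, 0) = 0
Node u (S = 128.2): continuation = 1/1.08·[0.5846·78.1375 + 0.4154·0.0000] = 42.2967; exercise value = 33.2500 ≤ continuation, so V_u = 42.2967
Node d (S = 66.5): continuation = 1/1.08·[0.5846·0.0000 + 0.4154·0.0000] = 0.0000; exercise value = 0.0000 ≤ continuation, so V_d = 0.0000
Node 0 (S = 95): continuation = 1/1.08·[0.5846·42.2967 + 0.4154·0.0000] = 22.8956; exercise value = 0.0000 ≤ continuation, so V_0 = 22.8956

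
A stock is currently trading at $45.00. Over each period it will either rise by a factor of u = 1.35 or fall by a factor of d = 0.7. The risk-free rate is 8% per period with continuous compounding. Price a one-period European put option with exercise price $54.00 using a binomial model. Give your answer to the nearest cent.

$8.52

Risk-neutral probability p = (e^0.08 − 0.7)/(1.35 − 0.7) = 0.3833/0.6500 = 0.5897
Terminal stock prices: S_u = 60.75, S_d = 31.5
Terminal payoffs (K − S): max(-6.75, 0) = 0, max(22.5, 0) = 22.5
Node 0 (S = 45): V_0 = e^(−0.08)·[0.5897·0.0000 + 0.4103·22.5000] = 8.5226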